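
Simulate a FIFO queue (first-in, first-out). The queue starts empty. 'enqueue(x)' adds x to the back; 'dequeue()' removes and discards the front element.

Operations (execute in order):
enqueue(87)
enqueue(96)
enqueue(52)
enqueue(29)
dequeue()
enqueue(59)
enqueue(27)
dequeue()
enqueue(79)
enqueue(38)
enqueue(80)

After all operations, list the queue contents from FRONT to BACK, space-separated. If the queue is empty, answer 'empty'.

Answer: 52 29 59 27 79 38 80

Derivation:
enqueue(87): [87]
enqueue(96): [87, 96]
enqueue(52): [87, 96, 52]
enqueue(29): [87, 96, 52, 29]
dequeue(): [96, 52, 29]
enqueue(59): [96, 52, 29, 59]
enqueue(27): [96, 52, 29, 59, 27]
dequeue(): [52, 29, 59, 27]
enqueue(79): [52, 29, 59, 27, 79]
enqueue(38): [52, 29, 59, 27, 79, 38]
enqueue(80): [52, 29, 59, 27, 79, 38, 80]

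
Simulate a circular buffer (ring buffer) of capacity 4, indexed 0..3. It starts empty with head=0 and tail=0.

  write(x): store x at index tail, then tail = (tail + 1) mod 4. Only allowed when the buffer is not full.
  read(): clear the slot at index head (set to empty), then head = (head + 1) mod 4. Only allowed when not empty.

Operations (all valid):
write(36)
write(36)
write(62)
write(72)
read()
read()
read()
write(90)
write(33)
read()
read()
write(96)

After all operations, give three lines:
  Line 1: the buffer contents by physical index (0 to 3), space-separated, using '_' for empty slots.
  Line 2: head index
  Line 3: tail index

Answer: _ 33 96 _
1
3

Derivation:
write(36): buf=[36 _ _ _], head=0, tail=1, size=1
write(36): buf=[36 36 _ _], head=0, tail=2, size=2
write(62): buf=[36 36 62 _], head=0, tail=3, size=3
write(72): buf=[36 36 62 72], head=0, tail=0, size=4
read(): buf=[_ 36 62 72], head=1, tail=0, size=3
read(): buf=[_ _ 62 72], head=2, tail=0, size=2
read(): buf=[_ _ _ 72], head=3, tail=0, size=1
write(90): buf=[90 _ _ 72], head=3, tail=1, size=2
write(33): buf=[90 33 _ 72], head=3, tail=2, size=3
read(): buf=[90 33 _ _], head=0, tail=2, size=2
read(): buf=[_ 33 _ _], head=1, tail=2, size=1
write(96): buf=[_ 33 96 _], head=1, tail=3, size=2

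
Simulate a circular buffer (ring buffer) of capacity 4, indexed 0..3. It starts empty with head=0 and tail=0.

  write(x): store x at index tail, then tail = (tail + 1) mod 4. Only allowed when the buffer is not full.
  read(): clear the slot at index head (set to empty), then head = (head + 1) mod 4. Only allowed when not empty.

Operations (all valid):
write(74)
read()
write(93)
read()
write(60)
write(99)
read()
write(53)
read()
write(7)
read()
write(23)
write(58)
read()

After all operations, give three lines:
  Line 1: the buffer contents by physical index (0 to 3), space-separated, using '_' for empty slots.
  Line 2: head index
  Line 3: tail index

write(74): buf=[74 _ _ _], head=0, tail=1, size=1
read(): buf=[_ _ _ _], head=1, tail=1, size=0
write(93): buf=[_ 93 _ _], head=1, tail=2, size=1
read(): buf=[_ _ _ _], head=2, tail=2, size=0
write(60): buf=[_ _ 60 _], head=2, tail=3, size=1
write(99): buf=[_ _ 60 99], head=2, tail=0, size=2
read(): buf=[_ _ _ 99], head=3, tail=0, size=1
write(53): buf=[53 _ _ 99], head=3, tail=1, size=2
read(): buf=[53 _ _ _], head=0, tail=1, size=1
write(7): buf=[53 7 _ _], head=0, tail=2, size=2
read(): buf=[_ 7 _ _], head=1, tail=2, size=1
write(23): buf=[_ 7 23 _], head=1, tail=3, size=2
write(58): buf=[_ 7 23 58], head=1, tail=0, size=3
read(): buf=[_ _ 23 58], head=2, tail=0, size=2

Answer: _ _ 23 58
2
0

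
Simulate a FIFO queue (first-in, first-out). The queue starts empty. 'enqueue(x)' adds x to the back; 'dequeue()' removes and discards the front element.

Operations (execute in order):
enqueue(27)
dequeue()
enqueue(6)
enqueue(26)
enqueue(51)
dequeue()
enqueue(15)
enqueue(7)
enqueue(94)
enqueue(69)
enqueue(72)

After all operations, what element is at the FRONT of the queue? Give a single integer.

enqueue(27): queue = [27]
dequeue(): queue = []
enqueue(6): queue = [6]
enqueue(26): queue = [6, 26]
enqueue(51): queue = [6, 26, 51]
dequeue(): queue = [26, 51]
enqueue(15): queue = [26, 51, 15]
enqueue(7): queue = [26, 51, 15, 7]
enqueue(94): queue = [26, 51, 15, 7, 94]
enqueue(69): queue = [26, 51, 15, 7, 94, 69]
enqueue(72): queue = [26, 51, 15, 7, 94, 69, 72]

Answer: 26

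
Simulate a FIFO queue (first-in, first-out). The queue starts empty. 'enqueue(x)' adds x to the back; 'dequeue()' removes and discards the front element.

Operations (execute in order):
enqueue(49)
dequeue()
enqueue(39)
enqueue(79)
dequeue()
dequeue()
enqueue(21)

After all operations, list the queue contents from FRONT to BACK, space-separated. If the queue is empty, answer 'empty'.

enqueue(49): [49]
dequeue(): []
enqueue(39): [39]
enqueue(79): [39, 79]
dequeue(): [79]
dequeue(): []
enqueue(21): [21]

Answer: 21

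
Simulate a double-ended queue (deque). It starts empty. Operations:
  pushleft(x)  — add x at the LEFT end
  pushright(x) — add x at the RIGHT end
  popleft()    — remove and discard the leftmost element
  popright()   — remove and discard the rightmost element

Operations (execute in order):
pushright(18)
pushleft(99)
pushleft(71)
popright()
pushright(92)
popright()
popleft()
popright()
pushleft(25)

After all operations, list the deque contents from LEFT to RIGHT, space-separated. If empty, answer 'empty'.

pushright(18): [18]
pushleft(99): [99, 18]
pushleft(71): [71, 99, 18]
popright(): [71, 99]
pushright(92): [71, 99, 92]
popright(): [71, 99]
popleft(): [99]
popright(): []
pushleft(25): [25]

Answer: 25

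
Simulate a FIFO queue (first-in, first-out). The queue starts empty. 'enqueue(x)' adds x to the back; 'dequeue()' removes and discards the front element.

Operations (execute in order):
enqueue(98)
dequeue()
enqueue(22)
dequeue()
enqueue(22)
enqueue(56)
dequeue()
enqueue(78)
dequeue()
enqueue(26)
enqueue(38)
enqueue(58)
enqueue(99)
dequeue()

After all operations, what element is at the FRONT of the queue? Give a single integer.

enqueue(98): queue = [98]
dequeue(): queue = []
enqueue(22): queue = [22]
dequeue(): queue = []
enqueue(22): queue = [22]
enqueue(56): queue = [22, 56]
dequeue(): queue = [56]
enqueue(78): queue = [56, 78]
dequeue(): queue = [78]
enqueue(26): queue = [78, 26]
enqueue(38): queue = [78, 26, 38]
enqueue(58): queue = [78, 26, 38, 58]
enqueue(99): queue = [78, 26, 38, 58, 99]
dequeue(): queue = [26, 38, 58, 99]

Answer: 26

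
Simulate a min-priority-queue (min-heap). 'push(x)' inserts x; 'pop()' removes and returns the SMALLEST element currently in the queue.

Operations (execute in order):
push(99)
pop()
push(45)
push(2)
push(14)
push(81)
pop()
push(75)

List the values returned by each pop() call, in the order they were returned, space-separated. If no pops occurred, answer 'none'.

push(99): heap contents = [99]
pop() → 99: heap contents = []
push(45): heap contents = [45]
push(2): heap contents = [2, 45]
push(14): heap contents = [2, 14, 45]
push(81): heap contents = [2, 14, 45, 81]
pop() → 2: heap contents = [14, 45, 81]
push(75): heap contents = [14, 45, 75, 81]

Answer: 99 2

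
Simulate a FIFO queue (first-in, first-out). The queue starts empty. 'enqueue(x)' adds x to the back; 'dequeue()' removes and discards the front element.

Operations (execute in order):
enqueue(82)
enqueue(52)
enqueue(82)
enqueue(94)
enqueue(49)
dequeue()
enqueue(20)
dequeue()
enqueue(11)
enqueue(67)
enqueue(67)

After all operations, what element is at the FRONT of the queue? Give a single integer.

enqueue(82): queue = [82]
enqueue(52): queue = [82, 52]
enqueue(82): queue = [82, 52, 82]
enqueue(94): queue = [82, 52, 82, 94]
enqueue(49): queue = [82, 52, 82, 94, 49]
dequeue(): queue = [52, 82, 94, 49]
enqueue(20): queue = [52, 82, 94, 49, 20]
dequeue(): queue = [82, 94, 49, 20]
enqueue(11): queue = [82, 94, 49, 20, 11]
enqueue(67): queue = [82, 94, 49, 20, 11, 67]
enqueue(67): queue = [82, 94, 49, 20, 11, 67, 67]

Answer: 82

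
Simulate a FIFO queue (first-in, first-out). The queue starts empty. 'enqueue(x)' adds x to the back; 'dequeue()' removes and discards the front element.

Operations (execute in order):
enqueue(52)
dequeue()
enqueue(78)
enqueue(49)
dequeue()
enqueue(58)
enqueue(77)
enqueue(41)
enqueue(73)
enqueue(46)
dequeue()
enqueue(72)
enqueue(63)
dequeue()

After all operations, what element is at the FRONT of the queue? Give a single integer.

enqueue(52): queue = [52]
dequeue(): queue = []
enqueue(78): queue = [78]
enqueue(49): queue = [78, 49]
dequeue(): queue = [49]
enqueue(58): queue = [49, 58]
enqueue(77): queue = [49, 58, 77]
enqueue(41): queue = [49, 58, 77, 41]
enqueue(73): queue = [49, 58, 77, 41, 73]
enqueue(46): queue = [49, 58, 77, 41, 73, 46]
dequeue(): queue = [58, 77, 41, 73, 46]
enqueue(72): queue = [58, 77, 41, 73, 46, 72]
enqueue(63): queue = [58, 77, 41, 73, 46, 72, 63]
dequeue(): queue = [77, 41, 73, 46, 72, 63]

Answer: 77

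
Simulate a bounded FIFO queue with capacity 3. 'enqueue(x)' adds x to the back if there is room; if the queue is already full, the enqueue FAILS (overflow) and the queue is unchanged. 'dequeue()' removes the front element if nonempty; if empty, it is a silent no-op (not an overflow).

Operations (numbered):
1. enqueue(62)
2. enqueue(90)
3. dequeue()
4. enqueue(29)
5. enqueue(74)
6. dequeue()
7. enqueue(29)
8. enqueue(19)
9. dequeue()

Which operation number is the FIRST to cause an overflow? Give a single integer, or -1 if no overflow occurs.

1. enqueue(62): size=1
2. enqueue(90): size=2
3. dequeue(): size=1
4. enqueue(29): size=2
5. enqueue(74): size=3
6. dequeue(): size=2
7. enqueue(29): size=3
8. enqueue(19): size=3=cap → OVERFLOW (fail)
9. dequeue(): size=2

Answer: 8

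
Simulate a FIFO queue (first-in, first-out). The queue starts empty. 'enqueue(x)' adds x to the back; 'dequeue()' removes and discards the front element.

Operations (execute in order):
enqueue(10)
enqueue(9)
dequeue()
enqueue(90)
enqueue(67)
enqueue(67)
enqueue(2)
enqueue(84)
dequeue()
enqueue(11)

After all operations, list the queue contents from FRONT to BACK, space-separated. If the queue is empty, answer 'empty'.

Answer: 90 67 67 2 84 11

Derivation:
enqueue(10): [10]
enqueue(9): [10, 9]
dequeue(): [9]
enqueue(90): [9, 90]
enqueue(67): [9, 90, 67]
enqueue(67): [9, 90, 67, 67]
enqueue(2): [9, 90, 67, 67, 2]
enqueue(84): [9, 90, 67, 67, 2, 84]
dequeue(): [90, 67, 67, 2, 84]
enqueue(11): [90, 67, 67, 2, 84, 11]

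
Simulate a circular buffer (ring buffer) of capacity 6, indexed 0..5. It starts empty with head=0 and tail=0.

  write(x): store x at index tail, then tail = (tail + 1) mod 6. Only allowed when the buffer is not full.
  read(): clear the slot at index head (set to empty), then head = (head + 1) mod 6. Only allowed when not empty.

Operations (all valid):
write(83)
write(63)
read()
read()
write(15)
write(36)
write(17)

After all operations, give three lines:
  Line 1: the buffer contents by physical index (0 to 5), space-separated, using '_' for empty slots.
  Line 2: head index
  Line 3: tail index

write(83): buf=[83 _ _ _ _ _], head=0, tail=1, size=1
write(63): buf=[83 63 _ _ _ _], head=0, tail=2, size=2
read(): buf=[_ 63 _ _ _ _], head=1, tail=2, size=1
read(): buf=[_ _ _ _ _ _], head=2, tail=2, size=0
write(15): buf=[_ _ 15 _ _ _], head=2, tail=3, size=1
write(36): buf=[_ _ 15 36 _ _], head=2, tail=4, size=2
write(17): buf=[_ _ 15 36 17 _], head=2, tail=5, size=3

Answer: _ _ 15 36 17 _
2
5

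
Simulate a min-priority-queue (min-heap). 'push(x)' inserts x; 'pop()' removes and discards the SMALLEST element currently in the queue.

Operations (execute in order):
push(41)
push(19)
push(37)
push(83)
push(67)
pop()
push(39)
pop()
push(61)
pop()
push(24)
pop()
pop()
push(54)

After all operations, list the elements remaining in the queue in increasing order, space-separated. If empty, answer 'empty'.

Answer: 54 61 67 83

Derivation:
push(41): heap contents = [41]
push(19): heap contents = [19, 41]
push(37): heap contents = [19, 37, 41]
push(83): heap contents = [19, 37, 41, 83]
push(67): heap contents = [19, 37, 41, 67, 83]
pop() → 19: heap contents = [37, 41, 67, 83]
push(39): heap contents = [37, 39, 41, 67, 83]
pop() → 37: heap contents = [39, 41, 67, 83]
push(61): heap contents = [39, 41, 61, 67, 83]
pop() → 39: heap contents = [41, 61, 67, 83]
push(24): heap contents = [24, 41, 61, 67, 83]
pop() → 24: heap contents = [41, 61, 67, 83]
pop() → 41: heap contents = [61, 67, 83]
push(54): heap contents = [54, 61, 67, 83]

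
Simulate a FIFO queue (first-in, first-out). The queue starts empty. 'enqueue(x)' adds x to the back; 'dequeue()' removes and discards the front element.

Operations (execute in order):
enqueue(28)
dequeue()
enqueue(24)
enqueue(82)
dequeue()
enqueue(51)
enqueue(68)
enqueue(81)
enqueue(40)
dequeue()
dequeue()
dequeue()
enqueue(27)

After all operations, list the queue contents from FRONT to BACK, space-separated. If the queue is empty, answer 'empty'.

Answer: 81 40 27

Derivation:
enqueue(28): [28]
dequeue(): []
enqueue(24): [24]
enqueue(82): [24, 82]
dequeue(): [82]
enqueue(51): [82, 51]
enqueue(68): [82, 51, 68]
enqueue(81): [82, 51, 68, 81]
enqueue(40): [82, 51, 68, 81, 40]
dequeue(): [51, 68, 81, 40]
dequeue(): [68, 81, 40]
dequeue(): [81, 40]
enqueue(27): [81, 40, 27]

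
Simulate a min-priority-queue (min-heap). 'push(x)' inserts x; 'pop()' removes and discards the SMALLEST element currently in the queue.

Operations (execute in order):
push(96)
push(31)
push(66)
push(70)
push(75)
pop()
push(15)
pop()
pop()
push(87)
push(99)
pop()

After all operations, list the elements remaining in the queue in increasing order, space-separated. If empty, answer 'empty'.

push(96): heap contents = [96]
push(31): heap contents = [31, 96]
push(66): heap contents = [31, 66, 96]
push(70): heap contents = [31, 66, 70, 96]
push(75): heap contents = [31, 66, 70, 75, 96]
pop() → 31: heap contents = [66, 70, 75, 96]
push(15): heap contents = [15, 66, 70, 75, 96]
pop() → 15: heap contents = [66, 70, 75, 96]
pop() → 66: heap contents = [70, 75, 96]
push(87): heap contents = [70, 75, 87, 96]
push(99): heap contents = [70, 75, 87, 96, 99]
pop() → 70: heap contents = [75, 87, 96, 99]

Answer: 75 87 96 99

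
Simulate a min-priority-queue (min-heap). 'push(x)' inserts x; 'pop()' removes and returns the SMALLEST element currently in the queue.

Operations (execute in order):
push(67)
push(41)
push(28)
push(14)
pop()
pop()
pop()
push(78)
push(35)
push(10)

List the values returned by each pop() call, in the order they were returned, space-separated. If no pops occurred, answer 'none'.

Answer: 14 28 41

Derivation:
push(67): heap contents = [67]
push(41): heap contents = [41, 67]
push(28): heap contents = [28, 41, 67]
push(14): heap contents = [14, 28, 41, 67]
pop() → 14: heap contents = [28, 41, 67]
pop() → 28: heap contents = [41, 67]
pop() → 41: heap contents = [67]
push(78): heap contents = [67, 78]
push(35): heap contents = [35, 67, 78]
push(10): heap contents = [10, 35, 67, 78]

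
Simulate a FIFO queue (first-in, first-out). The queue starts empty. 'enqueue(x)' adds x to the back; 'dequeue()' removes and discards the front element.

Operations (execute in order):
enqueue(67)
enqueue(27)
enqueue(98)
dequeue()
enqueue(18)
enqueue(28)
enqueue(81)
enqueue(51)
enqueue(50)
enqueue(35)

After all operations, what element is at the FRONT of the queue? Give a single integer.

Answer: 27

Derivation:
enqueue(67): queue = [67]
enqueue(27): queue = [67, 27]
enqueue(98): queue = [67, 27, 98]
dequeue(): queue = [27, 98]
enqueue(18): queue = [27, 98, 18]
enqueue(28): queue = [27, 98, 18, 28]
enqueue(81): queue = [27, 98, 18, 28, 81]
enqueue(51): queue = [27, 98, 18, 28, 81, 51]
enqueue(50): queue = [27, 98, 18, 28, 81, 51, 50]
enqueue(35): queue = [27, 98, 18, 28, 81, 51, 50, 35]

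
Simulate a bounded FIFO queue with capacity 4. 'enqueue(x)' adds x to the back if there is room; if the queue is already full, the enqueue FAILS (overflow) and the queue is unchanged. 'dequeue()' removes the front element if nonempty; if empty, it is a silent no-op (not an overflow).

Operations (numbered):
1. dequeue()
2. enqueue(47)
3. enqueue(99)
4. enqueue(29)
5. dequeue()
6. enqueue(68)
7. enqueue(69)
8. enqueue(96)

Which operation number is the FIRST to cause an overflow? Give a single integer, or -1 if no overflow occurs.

1. dequeue(): empty, no-op, size=0
2. enqueue(47): size=1
3. enqueue(99): size=2
4. enqueue(29): size=3
5. dequeue(): size=2
6. enqueue(68): size=3
7. enqueue(69): size=4
8. enqueue(96): size=4=cap → OVERFLOW (fail)

Answer: 8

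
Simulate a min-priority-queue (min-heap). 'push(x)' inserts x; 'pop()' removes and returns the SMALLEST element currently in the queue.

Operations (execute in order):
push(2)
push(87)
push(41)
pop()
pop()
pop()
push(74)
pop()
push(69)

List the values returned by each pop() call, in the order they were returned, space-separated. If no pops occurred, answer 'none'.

Answer: 2 41 87 74

Derivation:
push(2): heap contents = [2]
push(87): heap contents = [2, 87]
push(41): heap contents = [2, 41, 87]
pop() → 2: heap contents = [41, 87]
pop() → 41: heap contents = [87]
pop() → 87: heap contents = []
push(74): heap contents = [74]
pop() → 74: heap contents = []
push(69): heap contents = [69]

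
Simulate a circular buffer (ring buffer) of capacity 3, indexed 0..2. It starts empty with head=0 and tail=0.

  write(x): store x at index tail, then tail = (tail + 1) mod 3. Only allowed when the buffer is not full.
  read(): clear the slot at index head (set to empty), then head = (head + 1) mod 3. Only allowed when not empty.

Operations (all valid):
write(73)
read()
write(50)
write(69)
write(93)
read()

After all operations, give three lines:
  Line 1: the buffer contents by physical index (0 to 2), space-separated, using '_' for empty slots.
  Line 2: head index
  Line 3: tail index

write(73): buf=[73 _ _], head=0, tail=1, size=1
read(): buf=[_ _ _], head=1, tail=1, size=0
write(50): buf=[_ 50 _], head=1, tail=2, size=1
write(69): buf=[_ 50 69], head=1, tail=0, size=2
write(93): buf=[93 50 69], head=1, tail=1, size=3
read(): buf=[93 _ 69], head=2, tail=1, size=2

Answer: 93 _ 69
2
1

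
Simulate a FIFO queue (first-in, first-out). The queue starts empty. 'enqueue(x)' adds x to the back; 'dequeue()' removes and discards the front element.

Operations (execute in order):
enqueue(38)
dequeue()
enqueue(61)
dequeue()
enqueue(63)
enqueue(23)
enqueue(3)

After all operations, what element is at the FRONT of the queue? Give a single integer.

Answer: 63

Derivation:
enqueue(38): queue = [38]
dequeue(): queue = []
enqueue(61): queue = [61]
dequeue(): queue = []
enqueue(63): queue = [63]
enqueue(23): queue = [63, 23]
enqueue(3): queue = [63, 23, 3]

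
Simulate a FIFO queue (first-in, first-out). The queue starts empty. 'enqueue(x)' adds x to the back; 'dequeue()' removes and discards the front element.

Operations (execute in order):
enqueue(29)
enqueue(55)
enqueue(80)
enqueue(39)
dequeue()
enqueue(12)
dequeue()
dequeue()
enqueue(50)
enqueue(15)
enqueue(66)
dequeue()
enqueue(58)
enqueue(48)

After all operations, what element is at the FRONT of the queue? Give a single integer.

Answer: 12

Derivation:
enqueue(29): queue = [29]
enqueue(55): queue = [29, 55]
enqueue(80): queue = [29, 55, 80]
enqueue(39): queue = [29, 55, 80, 39]
dequeue(): queue = [55, 80, 39]
enqueue(12): queue = [55, 80, 39, 12]
dequeue(): queue = [80, 39, 12]
dequeue(): queue = [39, 12]
enqueue(50): queue = [39, 12, 50]
enqueue(15): queue = [39, 12, 50, 15]
enqueue(66): queue = [39, 12, 50, 15, 66]
dequeue(): queue = [12, 50, 15, 66]
enqueue(58): queue = [12, 50, 15, 66, 58]
enqueue(48): queue = [12, 50, 15, 66, 58, 48]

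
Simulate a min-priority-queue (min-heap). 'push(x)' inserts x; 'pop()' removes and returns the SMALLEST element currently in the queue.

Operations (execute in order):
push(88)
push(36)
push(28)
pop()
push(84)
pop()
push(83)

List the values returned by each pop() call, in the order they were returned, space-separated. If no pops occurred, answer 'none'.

Answer: 28 36

Derivation:
push(88): heap contents = [88]
push(36): heap contents = [36, 88]
push(28): heap contents = [28, 36, 88]
pop() → 28: heap contents = [36, 88]
push(84): heap contents = [36, 84, 88]
pop() → 36: heap contents = [84, 88]
push(83): heap contents = [83, 84, 88]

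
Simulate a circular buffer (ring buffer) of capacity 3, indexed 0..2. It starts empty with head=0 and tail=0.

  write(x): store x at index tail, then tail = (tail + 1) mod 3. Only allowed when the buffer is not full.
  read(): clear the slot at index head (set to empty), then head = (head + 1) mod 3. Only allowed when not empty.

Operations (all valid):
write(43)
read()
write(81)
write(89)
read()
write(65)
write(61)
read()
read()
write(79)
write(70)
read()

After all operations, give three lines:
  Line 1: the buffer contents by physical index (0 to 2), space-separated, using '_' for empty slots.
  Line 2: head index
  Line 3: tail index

Answer: 70 _ 79
2
1

Derivation:
write(43): buf=[43 _ _], head=0, tail=1, size=1
read(): buf=[_ _ _], head=1, tail=1, size=0
write(81): buf=[_ 81 _], head=1, tail=2, size=1
write(89): buf=[_ 81 89], head=1, tail=0, size=2
read(): buf=[_ _ 89], head=2, tail=0, size=1
write(65): buf=[65 _ 89], head=2, tail=1, size=2
write(61): buf=[65 61 89], head=2, tail=2, size=3
read(): buf=[65 61 _], head=0, tail=2, size=2
read(): buf=[_ 61 _], head=1, tail=2, size=1
write(79): buf=[_ 61 79], head=1, tail=0, size=2
write(70): buf=[70 61 79], head=1, tail=1, size=3
read(): buf=[70 _ 79], head=2, tail=1, size=2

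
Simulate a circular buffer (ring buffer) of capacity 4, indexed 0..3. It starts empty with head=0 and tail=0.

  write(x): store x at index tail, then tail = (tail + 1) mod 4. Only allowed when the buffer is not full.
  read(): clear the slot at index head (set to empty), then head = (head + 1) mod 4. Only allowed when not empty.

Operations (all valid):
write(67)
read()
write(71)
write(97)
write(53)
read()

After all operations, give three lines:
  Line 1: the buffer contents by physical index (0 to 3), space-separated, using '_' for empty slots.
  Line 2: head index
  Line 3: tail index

write(67): buf=[67 _ _ _], head=0, tail=1, size=1
read(): buf=[_ _ _ _], head=1, tail=1, size=0
write(71): buf=[_ 71 _ _], head=1, tail=2, size=1
write(97): buf=[_ 71 97 _], head=1, tail=3, size=2
write(53): buf=[_ 71 97 53], head=1, tail=0, size=3
read(): buf=[_ _ 97 53], head=2, tail=0, size=2

Answer: _ _ 97 53
2
0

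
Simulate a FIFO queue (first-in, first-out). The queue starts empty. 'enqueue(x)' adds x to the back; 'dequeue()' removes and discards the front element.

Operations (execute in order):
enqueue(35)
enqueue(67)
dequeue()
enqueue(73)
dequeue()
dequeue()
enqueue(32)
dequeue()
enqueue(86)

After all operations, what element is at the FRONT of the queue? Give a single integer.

enqueue(35): queue = [35]
enqueue(67): queue = [35, 67]
dequeue(): queue = [67]
enqueue(73): queue = [67, 73]
dequeue(): queue = [73]
dequeue(): queue = []
enqueue(32): queue = [32]
dequeue(): queue = []
enqueue(86): queue = [86]

Answer: 86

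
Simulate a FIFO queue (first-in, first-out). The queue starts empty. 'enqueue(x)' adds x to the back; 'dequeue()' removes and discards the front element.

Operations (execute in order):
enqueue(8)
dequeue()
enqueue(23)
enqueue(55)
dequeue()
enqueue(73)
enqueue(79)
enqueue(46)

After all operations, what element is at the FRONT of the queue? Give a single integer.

enqueue(8): queue = [8]
dequeue(): queue = []
enqueue(23): queue = [23]
enqueue(55): queue = [23, 55]
dequeue(): queue = [55]
enqueue(73): queue = [55, 73]
enqueue(79): queue = [55, 73, 79]
enqueue(46): queue = [55, 73, 79, 46]

Answer: 55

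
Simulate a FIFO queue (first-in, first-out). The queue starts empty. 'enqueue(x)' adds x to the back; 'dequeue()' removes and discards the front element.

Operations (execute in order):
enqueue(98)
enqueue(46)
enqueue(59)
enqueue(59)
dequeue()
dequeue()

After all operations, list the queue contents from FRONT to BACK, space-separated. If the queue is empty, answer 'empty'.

enqueue(98): [98]
enqueue(46): [98, 46]
enqueue(59): [98, 46, 59]
enqueue(59): [98, 46, 59, 59]
dequeue(): [46, 59, 59]
dequeue(): [59, 59]

Answer: 59 59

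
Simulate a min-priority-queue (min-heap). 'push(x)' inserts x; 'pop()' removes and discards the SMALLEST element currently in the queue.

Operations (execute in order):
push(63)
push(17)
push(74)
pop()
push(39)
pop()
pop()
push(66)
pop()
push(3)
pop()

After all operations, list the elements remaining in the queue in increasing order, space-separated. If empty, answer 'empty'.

push(63): heap contents = [63]
push(17): heap contents = [17, 63]
push(74): heap contents = [17, 63, 74]
pop() → 17: heap contents = [63, 74]
push(39): heap contents = [39, 63, 74]
pop() → 39: heap contents = [63, 74]
pop() → 63: heap contents = [74]
push(66): heap contents = [66, 74]
pop() → 66: heap contents = [74]
push(3): heap contents = [3, 74]
pop() → 3: heap contents = [74]

Answer: 74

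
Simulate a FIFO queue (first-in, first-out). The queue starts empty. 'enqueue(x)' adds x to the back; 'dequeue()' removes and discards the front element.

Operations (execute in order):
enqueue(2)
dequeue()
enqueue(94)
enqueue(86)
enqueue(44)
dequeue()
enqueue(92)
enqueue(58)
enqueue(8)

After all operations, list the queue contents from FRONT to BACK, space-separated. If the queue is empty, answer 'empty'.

Answer: 86 44 92 58 8

Derivation:
enqueue(2): [2]
dequeue(): []
enqueue(94): [94]
enqueue(86): [94, 86]
enqueue(44): [94, 86, 44]
dequeue(): [86, 44]
enqueue(92): [86, 44, 92]
enqueue(58): [86, 44, 92, 58]
enqueue(8): [86, 44, 92, 58, 8]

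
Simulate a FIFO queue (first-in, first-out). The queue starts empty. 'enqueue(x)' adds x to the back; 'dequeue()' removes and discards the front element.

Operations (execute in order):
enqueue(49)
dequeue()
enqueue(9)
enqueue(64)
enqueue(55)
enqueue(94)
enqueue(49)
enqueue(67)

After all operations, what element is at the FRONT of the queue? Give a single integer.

enqueue(49): queue = [49]
dequeue(): queue = []
enqueue(9): queue = [9]
enqueue(64): queue = [9, 64]
enqueue(55): queue = [9, 64, 55]
enqueue(94): queue = [9, 64, 55, 94]
enqueue(49): queue = [9, 64, 55, 94, 49]
enqueue(67): queue = [9, 64, 55, 94, 49, 67]

Answer: 9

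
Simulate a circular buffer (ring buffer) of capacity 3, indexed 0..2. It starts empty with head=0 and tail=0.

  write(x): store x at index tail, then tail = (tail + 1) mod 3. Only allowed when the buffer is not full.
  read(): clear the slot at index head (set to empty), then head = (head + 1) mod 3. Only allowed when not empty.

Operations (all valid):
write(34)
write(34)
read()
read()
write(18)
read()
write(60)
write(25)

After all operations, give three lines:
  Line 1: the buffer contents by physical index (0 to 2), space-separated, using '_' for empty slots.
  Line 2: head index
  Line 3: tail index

write(34): buf=[34 _ _], head=0, tail=1, size=1
write(34): buf=[34 34 _], head=0, tail=2, size=2
read(): buf=[_ 34 _], head=1, tail=2, size=1
read(): buf=[_ _ _], head=2, tail=2, size=0
write(18): buf=[_ _ 18], head=2, tail=0, size=1
read(): buf=[_ _ _], head=0, tail=0, size=0
write(60): buf=[60 _ _], head=0, tail=1, size=1
write(25): buf=[60 25 _], head=0, tail=2, size=2

Answer: 60 25 _
0
2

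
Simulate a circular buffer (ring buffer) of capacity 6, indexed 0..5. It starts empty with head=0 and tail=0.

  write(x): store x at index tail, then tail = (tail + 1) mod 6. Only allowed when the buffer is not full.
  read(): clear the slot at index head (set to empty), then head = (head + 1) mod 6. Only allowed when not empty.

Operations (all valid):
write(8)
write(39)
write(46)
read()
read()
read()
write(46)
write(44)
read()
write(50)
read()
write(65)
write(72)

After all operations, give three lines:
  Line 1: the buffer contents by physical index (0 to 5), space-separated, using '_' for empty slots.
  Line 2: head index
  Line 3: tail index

Answer: 65 72 _ _ _ 50
5
2

Derivation:
write(8): buf=[8 _ _ _ _ _], head=0, tail=1, size=1
write(39): buf=[8 39 _ _ _ _], head=0, tail=2, size=2
write(46): buf=[8 39 46 _ _ _], head=0, tail=3, size=3
read(): buf=[_ 39 46 _ _ _], head=1, tail=3, size=2
read(): buf=[_ _ 46 _ _ _], head=2, tail=3, size=1
read(): buf=[_ _ _ _ _ _], head=3, tail=3, size=0
write(46): buf=[_ _ _ 46 _ _], head=3, tail=4, size=1
write(44): buf=[_ _ _ 46 44 _], head=3, tail=5, size=2
read(): buf=[_ _ _ _ 44 _], head=4, tail=5, size=1
write(50): buf=[_ _ _ _ 44 50], head=4, tail=0, size=2
read(): buf=[_ _ _ _ _ 50], head=5, tail=0, size=1
write(65): buf=[65 _ _ _ _ 50], head=5, tail=1, size=2
write(72): buf=[65 72 _ _ _ 50], head=5, tail=2, size=3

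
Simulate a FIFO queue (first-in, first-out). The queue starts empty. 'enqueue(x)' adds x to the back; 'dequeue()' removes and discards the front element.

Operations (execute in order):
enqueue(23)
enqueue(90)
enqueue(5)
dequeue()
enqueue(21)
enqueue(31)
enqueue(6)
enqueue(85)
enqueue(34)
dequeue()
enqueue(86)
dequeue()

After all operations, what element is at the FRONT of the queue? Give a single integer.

enqueue(23): queue = [23]
enqueue(90): queue = [23, 90]
enqueue(5): queue = [23, 90, 5]
dequeue(): queue = [90, 5]
enqueue(21): queue = [90, 5, 21]
enqueue(31): queue = [90, 5, 21, 31]
enqueue(6): queue = [90, 5, 21, 31, 6]
enqueue(85): queue = [90, 5, 21, 31, 6, 85]
enqueue(34): queue = [90, 5, 21, 31, 6, 85, 34]
dequeue(): queue = [5, 21, 31, 6, 85, 34]
enqueue(86): queue = [5, 21, 31, 6, 85, 34, 86]
dequeue(): queue = [21, 31, 6, 85, 34, 86]

Answer: 21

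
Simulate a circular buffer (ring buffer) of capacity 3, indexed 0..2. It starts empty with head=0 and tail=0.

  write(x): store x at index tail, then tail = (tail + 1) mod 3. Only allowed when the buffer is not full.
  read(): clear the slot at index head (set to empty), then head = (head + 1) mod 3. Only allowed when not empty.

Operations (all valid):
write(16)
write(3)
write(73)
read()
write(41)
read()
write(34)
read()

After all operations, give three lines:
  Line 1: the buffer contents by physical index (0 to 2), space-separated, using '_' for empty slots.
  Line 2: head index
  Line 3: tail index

write(16): buf=[16 _ _], head=0, tail=1, size=1
write(3): buf=[16 3 _], head=0, tail=2, size=2
write(73): buf=[16 3 73], head=0, tail=0, size=3
read(): buf=[_ 3 73], head=1, tail=0, size=2
write(41): buf=[41 3 73], head=1, tail=1, size=3
read(): buf=[41 _ 73], head=2, tail=1, size=2
write(34): buf=[41 34 73], head=2, tail=2, size=3
read(): buf=[41 34 _], head=0, tail=2, size=2

Answer: 41 34 _
0
2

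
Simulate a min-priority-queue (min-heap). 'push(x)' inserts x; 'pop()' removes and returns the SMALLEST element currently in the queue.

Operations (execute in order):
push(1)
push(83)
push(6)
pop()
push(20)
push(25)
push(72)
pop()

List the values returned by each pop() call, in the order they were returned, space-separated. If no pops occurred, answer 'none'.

Answer: 1 6

Derivation:
push(1): heap contents = [1]
push(83): heap contents = [1, 83]
push(6): heap contents = [1, 6, 83]
pop() → 1: heap contents = [6, 83]
push(20): heap contents = [6, 20, 83]
push(25): heap contents = [6, 20, 25, 83]
push(72): heap contents = [6, 20, 25, 72, 83]
pop() → 6: heap contents = [20, 25, 72, 83]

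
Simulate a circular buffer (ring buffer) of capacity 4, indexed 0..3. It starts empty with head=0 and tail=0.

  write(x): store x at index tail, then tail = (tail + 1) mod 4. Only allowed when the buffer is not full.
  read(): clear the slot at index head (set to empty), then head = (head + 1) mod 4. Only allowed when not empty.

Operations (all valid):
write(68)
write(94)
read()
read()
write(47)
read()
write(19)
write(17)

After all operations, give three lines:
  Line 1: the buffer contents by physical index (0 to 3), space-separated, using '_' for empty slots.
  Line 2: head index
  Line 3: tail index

write(68): buf=[68 _ _ _], head=0, tail=1, size=1
write(94): buf=[68 94 _ _], head=0, tail=2, size=2
read(): buf=[_ 94 _ _], head=1, tail=2, size=1
read(): buf=[_ _ _ _], head=2, tail=2, size=0
write(47): buf=[_ _ 47 _], head=2, tail=3, size=1
read(): buf=[_ _ _ _], head=3, tail=3, size=0
write(19): buf=[_ _ _ 19], head=3, tail=0, size=1
write(17): buf=[17 _ _ 19], head=3, tail=1, size=2

Answer: 17 _ _ 19
3
1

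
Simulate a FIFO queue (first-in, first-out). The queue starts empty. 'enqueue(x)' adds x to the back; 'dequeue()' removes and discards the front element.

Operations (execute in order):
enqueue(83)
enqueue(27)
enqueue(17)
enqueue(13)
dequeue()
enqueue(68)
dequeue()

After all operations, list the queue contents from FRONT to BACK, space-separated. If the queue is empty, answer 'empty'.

enqueue(83): [83]
enqueue(27): [83, 27]
enqueue(17): [83, 27, 17]
enqueue(13): [83, 27, 17, 13]
dequeue(): [27, 17, 13]
enqueue(68): [27, 17, 13, 68]
dequeue(): [17, 13, 68]

Answer: 17 13 68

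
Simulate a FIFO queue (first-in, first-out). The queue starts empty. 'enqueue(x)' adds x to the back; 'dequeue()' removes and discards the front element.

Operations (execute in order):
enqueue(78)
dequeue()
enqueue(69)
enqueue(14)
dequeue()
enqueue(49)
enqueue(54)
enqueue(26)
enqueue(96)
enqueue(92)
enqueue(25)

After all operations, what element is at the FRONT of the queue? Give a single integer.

Answer: 14

Derivation:
enqueue(78): queue = [78]
dequeue(): queue = []
enqueue(69): queue = [69]
enqueue(14): queue = [69, 14]
dequeue(): queue = [14]
enqueue(49): queue = [14, 49]
enqueue(54): queue = [14, 49, 54]
enqueue(26): queue = [14, 49, 54, 26]
enqueue(96): queue = [14, 49, 54, 26, 96]
enqueue(92): queue = [14, 49, 54, 26, 96, 92]
enqueue(25): queue = [14, 49, 54, 26, 96, 92, 25]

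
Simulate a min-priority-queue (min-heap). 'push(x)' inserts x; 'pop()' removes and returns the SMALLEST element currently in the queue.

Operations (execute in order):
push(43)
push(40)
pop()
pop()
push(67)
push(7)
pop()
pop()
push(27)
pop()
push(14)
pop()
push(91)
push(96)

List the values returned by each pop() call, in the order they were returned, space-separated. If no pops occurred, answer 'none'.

push(43): heap contents = [43]
push(40): heap contents = [40, 43]
pop() → 40: heap contents = [43]
pop() → 43: heap contents = []
push(67): heap contents = [67]
push(7): heap contents = [7, 67]
pop() → 7: heap contents = [67]
pop() → 67: heap contents = []
push(27): heap contents = [27]
pop() → 27: heap contents = []
push(14): heap contents = [14]
pop() → 14: heap contents = []
push(91): heap contents = [91]
push(96): heap contents = [91, 96]

Answer: 40 43 7 67 27 14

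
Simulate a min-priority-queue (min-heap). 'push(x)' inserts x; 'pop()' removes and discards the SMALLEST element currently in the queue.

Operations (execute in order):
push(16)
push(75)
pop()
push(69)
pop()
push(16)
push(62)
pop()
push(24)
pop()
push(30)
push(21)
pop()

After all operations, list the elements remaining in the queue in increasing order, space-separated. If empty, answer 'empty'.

push(16): heap contents = [16]
push(75): heap contents = [16, 75]
pop() → 16: heap contents = [75]
push(69): heap contents = [69, 75]
pop() → 69: heap contents = [75]
push(16): heap contents = [16, 75]
push(62): heap contents = [16, 62, 75]
pop() → 16: heap contents = [62, 75]
push(24): heap contents = [24, 62, 75]
pop() → 24: heap contents = [62, 75]
push(30): heap contents = [30, 62, 75]
push(21): heap contents = [21, 30, 62, 75]
pop() → 21: heap contents = [30, 62, 75]

Answer: 30 62 75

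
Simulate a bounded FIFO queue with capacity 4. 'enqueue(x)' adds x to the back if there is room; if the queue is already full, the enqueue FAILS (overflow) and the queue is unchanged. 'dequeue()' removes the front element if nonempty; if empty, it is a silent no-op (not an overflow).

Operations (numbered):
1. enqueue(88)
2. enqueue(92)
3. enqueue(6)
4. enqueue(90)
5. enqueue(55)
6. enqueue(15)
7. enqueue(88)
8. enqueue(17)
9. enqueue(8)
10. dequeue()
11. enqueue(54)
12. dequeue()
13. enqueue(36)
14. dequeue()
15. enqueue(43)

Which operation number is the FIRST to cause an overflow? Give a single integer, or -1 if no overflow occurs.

Answer: 5

Derivation:
1. enqueue(88): size=1
2. enqueue(92): size=2
3. enqueue(6): size=3
4. enqueue(90): size=4
5. enqueue(55): size=4=cap → OVERFLOW (fail)
6. enqueue(15): size=4=cap → OVERFLOW (fail)
7. enqueue(88): size=4=cap → OVERFLOW (fail)
8. enqueue(17): size=4=cap → OVERFLOW (fail)
9. enqueue(8): size=4=cap → OVERFLOW (fail)
10. dequeue(): size=3
11. enqueue(54): size=4
12. dequeue(): size=3
13. enqueue(36): size=4
14. dequeue(): size=3
15. enqueue(43): size=4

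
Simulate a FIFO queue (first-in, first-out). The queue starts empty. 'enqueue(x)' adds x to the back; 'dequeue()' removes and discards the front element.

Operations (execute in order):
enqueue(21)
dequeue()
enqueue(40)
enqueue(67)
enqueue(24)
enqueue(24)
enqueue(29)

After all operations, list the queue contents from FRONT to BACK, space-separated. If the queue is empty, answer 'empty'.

enqueue(21): [21]
dequeue(): []
enqueue(40): [40]
enqueue(67): [40, 67]
enqueue(24): [40, 67, 24]
enqueue(24): [40, 67, 24, 24]
enqueue(29): [40, 67, 24, 24, 29]

Answer: 40 67 24 24 29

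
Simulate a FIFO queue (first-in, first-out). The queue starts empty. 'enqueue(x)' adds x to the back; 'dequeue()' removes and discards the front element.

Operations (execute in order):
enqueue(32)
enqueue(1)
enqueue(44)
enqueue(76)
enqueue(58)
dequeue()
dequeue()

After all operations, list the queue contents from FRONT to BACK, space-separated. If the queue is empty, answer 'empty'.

enqueue(32): [32]
enqueue(1): [32, 1]
enqueue(44): [32, 1, 44]
enqueue(76): [32, 1, 44, 76]
enqueue(58): [32, 1, 44, 76, 58]
dequeue(): [1, 44, 76, 58]
dequeue(): [44, 76, 58]

Answer: 44 76 58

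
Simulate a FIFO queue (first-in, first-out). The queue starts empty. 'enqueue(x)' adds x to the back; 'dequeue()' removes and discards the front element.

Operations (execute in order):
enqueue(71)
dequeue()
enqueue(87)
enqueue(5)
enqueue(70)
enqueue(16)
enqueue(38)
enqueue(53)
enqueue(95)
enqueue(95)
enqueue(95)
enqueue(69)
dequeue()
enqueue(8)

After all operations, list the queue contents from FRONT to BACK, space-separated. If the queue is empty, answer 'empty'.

enqueue(71): [71]
dequeue(): []
enqueue(87): [87]
enqueue(5): [87, 5]
enqueue(70): [87, 5, 70]
enqueue(16): [87, 5, 70, 16]
enqueue(38): [87, 5, 70, 16, 38]
enqueue(53): [87, 5, 70, 16, 38, 53]
enqueue(95): [87, 5, 70, 16, 38, 53, 95]
enqueue(95): [87, 5, 70, 16, 38, 53, 95, 95]
enqueue(95): [87, 5, 70, 16, 38, 53, 95, 95, 95]
enqueue(69): [87, 5, 70, 16, 38, 53, 95, 95, 95, 69]
dequeue(): [5, 70, 16, 38, 53, 95, 95, 95, 69]
enqueue(8): [5, 70, 16, 38, 53, 95, 95, 95, 69, 8]

Answer: 5 70 16 38 53 95 95 95 69 8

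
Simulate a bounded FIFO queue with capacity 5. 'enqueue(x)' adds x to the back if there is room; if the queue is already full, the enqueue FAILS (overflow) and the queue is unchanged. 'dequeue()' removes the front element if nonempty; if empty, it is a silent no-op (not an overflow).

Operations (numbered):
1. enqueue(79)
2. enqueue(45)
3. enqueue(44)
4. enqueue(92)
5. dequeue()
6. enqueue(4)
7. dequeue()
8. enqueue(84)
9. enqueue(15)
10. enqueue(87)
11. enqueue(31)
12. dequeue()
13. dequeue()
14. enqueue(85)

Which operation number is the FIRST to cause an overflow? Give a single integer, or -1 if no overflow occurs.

Answer: 10

Derivation:
1. enqueue(79): size=1
2. enqueue(45): size=2
3. enqueue(44): size=3
4. enqueue(92): size=4
5. dequeue(): size=3
6. enqueue(4): size=4
7. dequeue(): size=3
8. enqueue(84): size=4
9. enqueue(15): size=5
10. enqueue(87): size=5=cap → OVERFLOW (fail)
11. enqueue(31): size=5=cap → OVERFLOW (fail)
12. dequeue(): size=4
13. dequeue(): size=3
14. enqueue(85): size=4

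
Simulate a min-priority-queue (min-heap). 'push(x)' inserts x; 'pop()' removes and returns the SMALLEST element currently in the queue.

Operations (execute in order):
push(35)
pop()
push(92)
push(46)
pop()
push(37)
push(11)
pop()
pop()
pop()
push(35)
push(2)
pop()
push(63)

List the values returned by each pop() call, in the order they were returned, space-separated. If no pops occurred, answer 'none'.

Answer: 35 46 11 37 92 2

Derivation:
push(35): heap contents = [35]
pop() → 35: heap contents = []
push(92): heap contents = [92]
push(46): heap contents = [46, 92]
pop() → 46: heap contents = [92]
push(37): heap contents = [37, 92]
push(11): heap contents = [11, 37, 92]
pop() → 11: heap contents = [37, 92]
pop() → 37: heap contents = [92]
pop() → 92: heap contents = []
push(35): heap contents = [35]
push(2): heap contents = [2, 35]
pop() → 2: heap contents = [35]
push(63): heap contents = [35, 63]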